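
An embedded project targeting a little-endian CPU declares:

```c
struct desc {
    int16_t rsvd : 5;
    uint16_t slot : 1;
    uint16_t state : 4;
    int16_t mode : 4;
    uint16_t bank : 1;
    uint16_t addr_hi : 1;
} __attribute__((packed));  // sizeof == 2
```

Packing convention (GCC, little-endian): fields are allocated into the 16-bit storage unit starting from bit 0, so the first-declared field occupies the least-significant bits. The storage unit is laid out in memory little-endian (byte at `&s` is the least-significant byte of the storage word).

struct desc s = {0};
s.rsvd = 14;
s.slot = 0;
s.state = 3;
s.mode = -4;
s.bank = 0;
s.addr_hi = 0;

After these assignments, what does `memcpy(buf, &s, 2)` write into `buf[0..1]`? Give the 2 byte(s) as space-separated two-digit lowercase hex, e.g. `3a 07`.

ce 30

rsvd (5b) val=14 bits=0xe at bit 0: 0x000e
slot (1b) val=0 bits=0x0 at bit 5: 0x000e
state (4b) val=3 bits=0x3 at bit 6: 0x00ce
mode (4b) val=-4 bits=0xc at bit 10: 0x30ce
bank (1b) val=0 bits=0x0 at bit 14: 0x30ce
addr_hi (1b) val=0 bits=0x0 at bit 15: 0x30ce
word = 0x30ce → little-endian bytes:
  [0]=0xce  [1]=0x30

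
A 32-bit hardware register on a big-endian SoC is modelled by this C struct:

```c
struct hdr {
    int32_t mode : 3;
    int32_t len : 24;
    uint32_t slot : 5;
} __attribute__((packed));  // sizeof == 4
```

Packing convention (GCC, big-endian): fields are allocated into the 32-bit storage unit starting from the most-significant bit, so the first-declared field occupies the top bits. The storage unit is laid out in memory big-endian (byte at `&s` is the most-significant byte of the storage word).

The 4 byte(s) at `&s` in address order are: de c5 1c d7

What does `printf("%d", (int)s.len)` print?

-644890

[0]=0xde [1]=0xc5 [2]=0x1c [3]=0xd7 (big-endian) → word 0xdec51cd7
mode:3 @ bit 29 → (0xdec51cd7>>29)&0x7 = 0x6
len:24 @ bit 5 → (0xdec51cd7>>5)&0xffffff = 0xf628e6  ←
slot:5 @ bit 0 → (0xdec51cd7>>0)&0x1f = 0x17
len signed 24b, MSB=1: 16132326 - 16777216 = -644890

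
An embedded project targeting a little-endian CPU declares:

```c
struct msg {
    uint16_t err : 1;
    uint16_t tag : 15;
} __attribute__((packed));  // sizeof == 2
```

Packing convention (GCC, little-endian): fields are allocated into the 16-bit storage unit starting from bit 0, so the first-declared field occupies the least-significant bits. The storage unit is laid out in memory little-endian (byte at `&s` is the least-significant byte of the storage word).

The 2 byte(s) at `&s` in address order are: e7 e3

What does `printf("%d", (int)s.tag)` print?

29171

[0]=0xe7 [1]=0xe3 (little-endian) → word 0xe3e7
err:1 @ bit 0 → (0xe3e7>>0)&0x1 = 0x1
tag:15 @ bit 1 → (0xe3e7>>1)&0x7fff = 0x71f3  ←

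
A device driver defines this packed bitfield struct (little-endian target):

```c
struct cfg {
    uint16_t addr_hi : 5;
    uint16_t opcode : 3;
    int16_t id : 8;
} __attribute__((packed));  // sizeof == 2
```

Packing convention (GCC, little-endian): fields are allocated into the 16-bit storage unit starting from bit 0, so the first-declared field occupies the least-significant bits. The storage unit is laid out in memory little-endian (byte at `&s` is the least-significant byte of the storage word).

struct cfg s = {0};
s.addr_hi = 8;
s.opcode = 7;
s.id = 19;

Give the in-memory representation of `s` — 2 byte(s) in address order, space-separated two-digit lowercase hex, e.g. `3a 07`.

[0+:5] addr_hi=8 & 0x1f = 0x8; word=0x0008
[5+:3] opcode=7 & 0x7 = 0x7; word=0x00e8
[8+:8] id=19 & 0xff = 0x13; word=0x13e8
word = 0x13e8 → little-endian bytes:
  [0]=0xe8  [1]=0x13

e8 13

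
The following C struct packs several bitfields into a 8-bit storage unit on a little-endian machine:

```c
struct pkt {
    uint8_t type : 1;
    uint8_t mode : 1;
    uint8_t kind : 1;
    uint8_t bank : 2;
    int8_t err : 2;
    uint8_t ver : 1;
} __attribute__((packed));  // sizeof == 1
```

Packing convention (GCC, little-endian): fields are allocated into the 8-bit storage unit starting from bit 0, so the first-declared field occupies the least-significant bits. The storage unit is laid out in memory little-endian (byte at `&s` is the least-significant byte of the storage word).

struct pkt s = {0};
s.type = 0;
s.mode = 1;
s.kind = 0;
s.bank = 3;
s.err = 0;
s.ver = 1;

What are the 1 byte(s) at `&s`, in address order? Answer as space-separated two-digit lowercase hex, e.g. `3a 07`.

type (1b) val=0 bits=0x0 at bit 0: 0x00
mode (1b) val=1 bits=0x1 at bit 1: 0x02
kind (1b) val=0 bits=0x0 at bit 2: 0x02
bank (2b) val=3 bits=0x3 at bit 3: 0x1a
err (2b) val=0 bits=0x0 at bit 5: 0x1a
ver (1b) val=1 bits=0x1 at bit 7: 0x9a
word = 0x9a → little-endian bytes:
  [0]=0x9a

9a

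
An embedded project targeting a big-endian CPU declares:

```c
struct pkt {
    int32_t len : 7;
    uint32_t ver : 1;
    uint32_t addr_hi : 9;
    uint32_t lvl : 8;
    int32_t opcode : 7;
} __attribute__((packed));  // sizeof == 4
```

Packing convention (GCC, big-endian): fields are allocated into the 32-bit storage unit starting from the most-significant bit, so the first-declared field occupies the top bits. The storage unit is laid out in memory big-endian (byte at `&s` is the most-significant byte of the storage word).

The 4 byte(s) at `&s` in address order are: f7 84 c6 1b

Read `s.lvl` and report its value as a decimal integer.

[0]=0xf7 [1]=0x84 [2]=0xc6 [3]=0x1b (big-endian) → word 0xf784c61b
len [25+:7] = (word>>25) & 0x7f = 123
ver [24+:1] = (word>>24) & 0x1 = 1
addr_hi [15+:9] = (word>>15) & 0x1ff = 265
lvl [7+:8] = (word>>7) & 0xff = 140  ←
opcode [0+:7] = (word>>0) & 0x7f = 27

140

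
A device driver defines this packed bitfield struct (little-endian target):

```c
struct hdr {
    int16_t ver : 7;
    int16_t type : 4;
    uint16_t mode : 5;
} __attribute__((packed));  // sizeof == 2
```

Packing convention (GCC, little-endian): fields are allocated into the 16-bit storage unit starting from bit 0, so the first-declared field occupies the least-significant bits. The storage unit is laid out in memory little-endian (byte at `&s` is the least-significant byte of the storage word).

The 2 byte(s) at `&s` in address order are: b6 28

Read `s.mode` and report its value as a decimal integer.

[0]=0xb6 [1]=0x28 (little-endian) → word 0x28b6
ver:7 @ bit 0 → (0x28b6>>0)&0x7f = 0x36
type:4 @ bit 7 → (0x28b6>>7)&0xf = 0x1
mode:5 @ bit 11 → (0x28b6>>11)&0x1f = 0x5  ←

5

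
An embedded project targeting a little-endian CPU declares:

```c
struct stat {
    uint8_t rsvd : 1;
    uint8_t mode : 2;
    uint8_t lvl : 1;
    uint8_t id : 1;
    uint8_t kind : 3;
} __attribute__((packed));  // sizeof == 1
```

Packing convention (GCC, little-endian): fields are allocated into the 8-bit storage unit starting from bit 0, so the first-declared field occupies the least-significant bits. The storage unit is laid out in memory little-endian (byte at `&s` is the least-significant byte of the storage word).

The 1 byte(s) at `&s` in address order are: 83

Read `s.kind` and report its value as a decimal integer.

4

[0]=0x83 (little-endian) → word 0x83
rsvd [0+:1] = (word>>0) & 0x1 = 1
mode [1+:2] = (word>>1) & 0x3 = 1
lvl [3+:1] = (word>>3) & 0x1 = 0
id [4+:1] = (word>>4) & 0x1 = 0
kind [5+:3] = (word>>5) & 0x7 = 4  ←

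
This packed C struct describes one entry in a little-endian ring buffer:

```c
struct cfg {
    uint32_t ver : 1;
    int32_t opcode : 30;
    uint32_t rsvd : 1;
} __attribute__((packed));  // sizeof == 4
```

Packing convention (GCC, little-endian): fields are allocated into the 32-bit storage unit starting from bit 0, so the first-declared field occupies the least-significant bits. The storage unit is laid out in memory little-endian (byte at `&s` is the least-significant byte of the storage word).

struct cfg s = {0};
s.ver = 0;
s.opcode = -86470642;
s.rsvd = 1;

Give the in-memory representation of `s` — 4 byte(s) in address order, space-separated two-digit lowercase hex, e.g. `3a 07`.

1c 20 b1 f5

ver:1 = 0 → 0x0 << 0 → word 0x00000000
opcode:30 = -86470642 → 0x3ad8900e << 1 → word 0x75b1201c
rsvd:1 = 1 → 0x1 << 31 → word 0xf5b1201c
word = 0xf5b1201c → little-endian bytes:
  [0]=0x1c  [1]=0x20  [2]=0xb1  [3]=0xf5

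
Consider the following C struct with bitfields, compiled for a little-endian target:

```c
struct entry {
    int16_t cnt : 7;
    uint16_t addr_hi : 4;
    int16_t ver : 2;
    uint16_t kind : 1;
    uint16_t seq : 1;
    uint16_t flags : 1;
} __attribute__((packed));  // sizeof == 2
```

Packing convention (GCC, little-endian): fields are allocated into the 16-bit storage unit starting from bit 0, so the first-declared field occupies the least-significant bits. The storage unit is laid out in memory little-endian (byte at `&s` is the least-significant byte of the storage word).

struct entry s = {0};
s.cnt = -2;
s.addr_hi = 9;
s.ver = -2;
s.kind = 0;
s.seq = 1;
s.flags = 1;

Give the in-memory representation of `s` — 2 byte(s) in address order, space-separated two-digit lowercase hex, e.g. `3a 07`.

fe d4

[0+:7] cnt=-2 & 0x7f = 0x7e; word=0x007e
[7+:4] addr_hi=9 & 0xf = 0x9; word=0x04fe
[11+:2] ver=-2 & 0x3 = 0x2; word=0x14fe
[13+:1] kind=0 & 0x1 = 0x0; word=0x14fe
[14+:1] seq=1 & 0x1 = 0x1; word=0x54fe
[15+:1] flags=1 & 0x1 = 0x1; word=0xd4fe
word = 0xd4fe → little-endian bytes:
  [0]=0xfe  [1]=0xd4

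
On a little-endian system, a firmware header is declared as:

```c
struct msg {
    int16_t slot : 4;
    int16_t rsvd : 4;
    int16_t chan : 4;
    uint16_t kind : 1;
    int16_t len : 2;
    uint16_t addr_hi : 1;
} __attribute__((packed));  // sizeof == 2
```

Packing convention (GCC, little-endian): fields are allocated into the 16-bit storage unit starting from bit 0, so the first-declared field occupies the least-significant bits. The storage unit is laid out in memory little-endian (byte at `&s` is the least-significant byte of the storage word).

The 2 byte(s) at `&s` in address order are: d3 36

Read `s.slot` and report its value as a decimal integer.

[0]=0xd3 [1]=0x36 (little-endian) → word 0x36d3
slot [0+:4] = (word>>0) & 0xf = 3  ←
rsvd [4+:4] = (word>>4) & 0xf = 13
chan [8+:4] = (word>>8) & 0xf = 6
kind [12+:1] = (word>>12) & 0x1 = 1
len [13+:2] = (word>>13) & 0x3 = 1
addr_hi [15+:1] = (word>>15) & 0x1 = 0
slot signed 4b, MSB=0: value = 3

3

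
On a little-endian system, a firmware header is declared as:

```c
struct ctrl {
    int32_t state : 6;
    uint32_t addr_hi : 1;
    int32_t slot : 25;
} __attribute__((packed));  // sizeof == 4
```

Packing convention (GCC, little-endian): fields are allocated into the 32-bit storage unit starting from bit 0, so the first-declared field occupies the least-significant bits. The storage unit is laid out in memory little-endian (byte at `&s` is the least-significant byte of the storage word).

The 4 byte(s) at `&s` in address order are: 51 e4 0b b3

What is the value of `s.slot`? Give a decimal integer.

[0]=0x51 [1]=0xe4 [2]=0x0b [3]=0xb3 (little-endian) → word 0xb30be451
state:6 @ bit 0 → (0xb30be451>>0)&0x3f = 0x11
addr_hi:1 @ bit 6 → (0xb30be451>>6)&0x1 = 0x1
slot:25 @ bit 7 → (0xb30be451>>7)&0x1ffffff = 0x16617c8  ←
slot signed 25b, MSB=1: 23467976 - 33554432 = -10086456

-10086456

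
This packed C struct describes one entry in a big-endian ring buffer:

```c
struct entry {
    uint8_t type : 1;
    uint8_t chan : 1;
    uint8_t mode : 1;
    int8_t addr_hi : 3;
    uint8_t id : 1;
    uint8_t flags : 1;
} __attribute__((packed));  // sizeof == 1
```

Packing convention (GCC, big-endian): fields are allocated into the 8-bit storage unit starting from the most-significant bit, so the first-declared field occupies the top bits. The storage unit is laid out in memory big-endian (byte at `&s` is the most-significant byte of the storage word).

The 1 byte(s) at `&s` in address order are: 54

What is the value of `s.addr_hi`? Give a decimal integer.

-3

[0]=0x54 (big-endian) → word 0x54
type [7+:1] = (word>>7) & 0x1 = 0
chan [6+:1] = (word>>6) & 0x1 = 1
mode [5+:1] = (word>>5) & 0x1 = 0
addr_hi [2+:3] = (word>>2) & 0x7 = 5  ←
id [1+:1] = (word>>1) & 0x1 = 0
flags [0+:1] = (word>>0) & 0x1 = 0
addr_hi signed 3b, MSB=1: 5 - 8 = -3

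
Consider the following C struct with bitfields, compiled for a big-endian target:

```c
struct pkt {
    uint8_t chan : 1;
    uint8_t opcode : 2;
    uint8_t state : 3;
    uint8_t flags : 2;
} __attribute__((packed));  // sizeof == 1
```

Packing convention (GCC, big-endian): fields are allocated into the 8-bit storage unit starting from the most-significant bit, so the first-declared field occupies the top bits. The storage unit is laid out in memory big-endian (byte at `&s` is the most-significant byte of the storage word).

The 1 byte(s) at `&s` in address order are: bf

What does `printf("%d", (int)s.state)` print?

7

[0]=0xbf (big-endian) → word 0xbf
chan [7+:1] = (word>>7) & 0x1 = 1
opcode [5+:2] = (word>>5) & 0x3 = 1
state [2+:3] = (word>>2) & 0x7 = 7  ←
flags [0+:2] = (word>>0) & 0x3 = 3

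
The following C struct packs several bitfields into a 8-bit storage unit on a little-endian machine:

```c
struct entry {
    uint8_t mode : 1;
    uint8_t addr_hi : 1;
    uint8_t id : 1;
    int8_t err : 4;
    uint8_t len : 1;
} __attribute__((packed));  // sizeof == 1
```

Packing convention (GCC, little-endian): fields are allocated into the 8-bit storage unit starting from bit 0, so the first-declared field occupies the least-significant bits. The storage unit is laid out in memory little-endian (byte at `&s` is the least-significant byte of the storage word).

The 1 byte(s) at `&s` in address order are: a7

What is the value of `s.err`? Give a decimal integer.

4

[0]=0xa7 (little-endian) → word 0xa7
mode:1 @ bit 0 → (0xa7>>0)&0x1 = 0x1
addr_hi:1 @ bit 1 → (0xa7>>1)&0x1 = 0x1
id:1 @ bit 2 → (0xa7>>2)&0x1 = 0x1
err:4 @ bit 3 → (0xa7>>3)&0xf = 0x4  ←
len:1 @ bit 7 → (0xa7>>7)&0x1 = 0x1
err signed 4b, MSB=0: value = 4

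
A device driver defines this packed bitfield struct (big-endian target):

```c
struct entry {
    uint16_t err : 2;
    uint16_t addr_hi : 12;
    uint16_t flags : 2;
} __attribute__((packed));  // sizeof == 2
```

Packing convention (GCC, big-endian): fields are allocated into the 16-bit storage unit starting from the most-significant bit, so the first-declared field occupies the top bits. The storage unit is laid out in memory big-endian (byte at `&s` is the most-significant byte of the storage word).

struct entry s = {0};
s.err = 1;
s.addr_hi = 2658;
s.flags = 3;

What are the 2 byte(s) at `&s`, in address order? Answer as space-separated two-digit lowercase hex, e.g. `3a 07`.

69 8b

[14+:2] err=1 & 0x3 = 0x1; word=0x4000
[2+:12] addr_hi=2658 & 0xfff = 0xa62; word=0x6988
[0+:2] flags=3 & 0x3 = 0x3; word=0x698b
word = 0x698b → big-endian bytes:
  [0]=0x69  [1]=0x8b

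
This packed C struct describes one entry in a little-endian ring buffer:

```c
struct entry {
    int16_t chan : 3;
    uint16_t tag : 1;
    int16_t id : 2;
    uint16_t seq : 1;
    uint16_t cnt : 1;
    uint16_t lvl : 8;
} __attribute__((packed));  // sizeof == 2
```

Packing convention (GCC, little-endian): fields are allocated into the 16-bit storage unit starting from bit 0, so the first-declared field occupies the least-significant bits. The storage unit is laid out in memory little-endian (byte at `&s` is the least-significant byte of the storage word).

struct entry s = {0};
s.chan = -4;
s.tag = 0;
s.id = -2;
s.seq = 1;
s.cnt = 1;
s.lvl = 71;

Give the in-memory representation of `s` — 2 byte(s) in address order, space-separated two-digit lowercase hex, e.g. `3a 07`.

e4 47

chan:3 = -4 → 0x4 << 0 → word 0x0004
tag:1 = 0 → 0x0 << 3 → word 0x0004
id:2 = -2 → 0x2 << 4 → word 0x0024
seq:1 = 1 → 0x1 << 6 → word 0x0064
cnt:1 = 1 → 0x1 << 7 → word 0x00e4
lvl:8 = 71 → 0x47 << 8 → word 0x47e4
word = 0x47e4 → little-endian bytes:
  [0]=0xe4  [1]=0x47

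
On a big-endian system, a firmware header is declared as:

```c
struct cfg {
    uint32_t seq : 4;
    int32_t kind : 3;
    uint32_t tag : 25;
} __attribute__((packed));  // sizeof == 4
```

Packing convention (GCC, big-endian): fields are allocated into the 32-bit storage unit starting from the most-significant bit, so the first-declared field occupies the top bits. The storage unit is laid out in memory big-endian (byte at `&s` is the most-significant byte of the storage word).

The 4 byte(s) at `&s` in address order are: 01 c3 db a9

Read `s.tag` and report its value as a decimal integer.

[0]=0x01 [1]=0xc3 [2]=0xdb [3]=0xa9 (big-endian) → word 0x01c3dba9
seq [28+:4] = (word>>28) & 0xf = 0
kind [25+:3] = (word>>25) & 0x7 = 0
tag [0+:25] = (word>>0) & 0x1ffffff = 29612969  ←

29612969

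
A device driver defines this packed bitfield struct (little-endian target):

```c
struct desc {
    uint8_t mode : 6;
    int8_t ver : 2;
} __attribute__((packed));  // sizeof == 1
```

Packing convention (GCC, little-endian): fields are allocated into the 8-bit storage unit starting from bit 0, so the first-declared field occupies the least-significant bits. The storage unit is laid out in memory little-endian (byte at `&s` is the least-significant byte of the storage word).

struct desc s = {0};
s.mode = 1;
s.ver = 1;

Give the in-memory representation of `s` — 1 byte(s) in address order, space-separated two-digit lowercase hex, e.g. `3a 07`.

mode:6 = 1 → 0x1 << 0 → word 0x01
ver:2 = 1 → 0x1 << 6 → word 0x41
word = 0x41 → little-endian bytes:
  [0]=0x41

41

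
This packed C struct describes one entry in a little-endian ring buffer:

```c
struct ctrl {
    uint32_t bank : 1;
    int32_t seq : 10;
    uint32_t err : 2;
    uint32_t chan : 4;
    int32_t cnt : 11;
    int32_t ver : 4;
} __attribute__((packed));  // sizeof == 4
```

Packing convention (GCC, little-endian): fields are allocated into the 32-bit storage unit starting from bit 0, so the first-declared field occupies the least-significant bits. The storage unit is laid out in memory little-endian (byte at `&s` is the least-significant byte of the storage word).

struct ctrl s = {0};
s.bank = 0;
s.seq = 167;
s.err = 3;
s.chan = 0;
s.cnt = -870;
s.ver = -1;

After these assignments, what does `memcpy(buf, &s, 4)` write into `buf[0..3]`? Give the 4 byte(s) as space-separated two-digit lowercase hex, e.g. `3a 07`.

bank (1b) val=0 bits=0x0 at bit 0: 0x00000000
seq (10b) val=167 bits=0xa7 at bit 1: 0x0000014e
err (2b) val=3 bits=0x3 at bit 11: 0x0000194e
chan (4b) val=0 bits=0x0 at bit 13: 0x0000194e
cnt (11b) val=-870 bits=0x49a at bit 17: 0x0934194e
ver (4b) val=-1 bits=0xf at bit 28: 0xf934194e
word = 0xf934194e → little-endian bytes:
  [0]=0x4e  [1]=0x19  [2]=0x34  [3]=0xf9

4e 19 34 f9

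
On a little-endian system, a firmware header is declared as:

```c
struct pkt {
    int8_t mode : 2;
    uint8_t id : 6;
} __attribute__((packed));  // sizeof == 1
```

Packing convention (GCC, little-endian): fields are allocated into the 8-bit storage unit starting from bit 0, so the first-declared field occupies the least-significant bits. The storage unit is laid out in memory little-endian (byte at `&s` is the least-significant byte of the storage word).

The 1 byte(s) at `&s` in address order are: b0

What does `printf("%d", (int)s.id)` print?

[0]=0xb0 (little-endian) → word 0xb0
mode [0+:2] = (word>>0) & 0x3 = 0
id [2+:6] = (word>>2) & 0x3f = 44  ←

44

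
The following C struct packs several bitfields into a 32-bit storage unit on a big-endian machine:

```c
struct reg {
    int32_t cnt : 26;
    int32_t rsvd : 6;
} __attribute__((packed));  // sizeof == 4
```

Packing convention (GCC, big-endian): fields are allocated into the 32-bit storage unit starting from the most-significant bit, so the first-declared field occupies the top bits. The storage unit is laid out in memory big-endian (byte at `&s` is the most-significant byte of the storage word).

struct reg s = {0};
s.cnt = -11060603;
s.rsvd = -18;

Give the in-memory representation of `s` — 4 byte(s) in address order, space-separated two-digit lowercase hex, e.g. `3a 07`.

cnt (26b) val=-11060603 bits=0x3573a85 at bit 6: 0xd5cea140
rsvd (6b) val=-18 bits=0x2e at bit 0: 0xd5cea16e
word = 0xd5cea16e → big-endian bytes:
  [0]=0xd5  [1]=0xce  [2]=0xa1  [3]=0x6e

d5 ce a1 6e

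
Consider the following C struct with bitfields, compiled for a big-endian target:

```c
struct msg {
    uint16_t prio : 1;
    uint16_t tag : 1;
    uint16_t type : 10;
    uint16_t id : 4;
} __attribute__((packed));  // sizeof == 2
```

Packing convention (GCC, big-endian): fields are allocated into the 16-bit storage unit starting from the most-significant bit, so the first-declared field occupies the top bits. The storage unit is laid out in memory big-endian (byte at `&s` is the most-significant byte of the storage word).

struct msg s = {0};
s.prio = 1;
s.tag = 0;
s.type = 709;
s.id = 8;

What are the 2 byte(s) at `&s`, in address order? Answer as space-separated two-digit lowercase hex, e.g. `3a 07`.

[15+:1] prio=1 & 0x1 = 0x1; word=0x8000
[14+:1] tag=0 & 0x1 = 0x0; word=0x8000
[4+:10] type=709 & 0x3ff = 0x2c5; word=0xac50
[0+:4] id=8 & 0xf = 0x8; word=0xac58
word = 0xac58 → big-endian bytes:
  [0]=0xac  [1]=0x58

ac 58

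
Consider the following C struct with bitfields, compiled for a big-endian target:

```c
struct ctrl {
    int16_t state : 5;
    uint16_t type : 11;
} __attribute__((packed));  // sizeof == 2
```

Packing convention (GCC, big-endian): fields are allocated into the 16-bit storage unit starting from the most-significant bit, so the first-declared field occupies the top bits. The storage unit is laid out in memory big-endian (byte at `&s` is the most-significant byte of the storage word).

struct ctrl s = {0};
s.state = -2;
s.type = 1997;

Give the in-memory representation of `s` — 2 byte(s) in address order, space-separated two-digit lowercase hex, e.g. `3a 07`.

f7 cd

[11+:5] state=-2 & 0x1f = 0x1e; word=0xf000
[0+:11] type=1997 & 0x7ff = 0x7cd; word=0xf7cd
word = 0xf7cd → big-endian bytes:
  [0]=0xf7  [1]=0xcd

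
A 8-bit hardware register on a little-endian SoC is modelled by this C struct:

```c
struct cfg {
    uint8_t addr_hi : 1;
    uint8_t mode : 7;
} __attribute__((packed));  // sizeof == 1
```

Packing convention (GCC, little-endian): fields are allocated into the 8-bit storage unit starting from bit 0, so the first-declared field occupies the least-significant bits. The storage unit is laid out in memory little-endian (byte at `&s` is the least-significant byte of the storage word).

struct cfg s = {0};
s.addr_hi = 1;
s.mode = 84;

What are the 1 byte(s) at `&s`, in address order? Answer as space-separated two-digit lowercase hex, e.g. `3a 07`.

a9

[0+:1] addr_hi=1 & 0x1 = 0x1; word=0x01
[1+:7] mode=84 & 0x7f = 0x54; word=0xa9
word = 0xa9 → little-endian bytes:
  [0]=0xa9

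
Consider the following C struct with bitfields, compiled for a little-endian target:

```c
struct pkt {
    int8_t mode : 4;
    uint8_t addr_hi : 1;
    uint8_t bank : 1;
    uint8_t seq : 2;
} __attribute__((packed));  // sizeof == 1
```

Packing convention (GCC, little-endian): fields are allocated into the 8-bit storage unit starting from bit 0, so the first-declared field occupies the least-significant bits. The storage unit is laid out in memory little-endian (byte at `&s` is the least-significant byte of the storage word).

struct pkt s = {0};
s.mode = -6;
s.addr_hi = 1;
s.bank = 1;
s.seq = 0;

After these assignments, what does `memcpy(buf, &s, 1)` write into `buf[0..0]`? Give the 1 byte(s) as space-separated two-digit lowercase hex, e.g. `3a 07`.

mode:4 = -6 → 0xa << 0 → word 0x0a
addr_hi:1 = 1 → 0x1 << 4 → word 0x1a
bank:1 = 1 → 0x1 << 5 → word 0x3a
seq:2 = 0 → 0x0 << 6 → word 0x3a
word = 0x3a → little-endian bytes:
  [0]=0x3a

3a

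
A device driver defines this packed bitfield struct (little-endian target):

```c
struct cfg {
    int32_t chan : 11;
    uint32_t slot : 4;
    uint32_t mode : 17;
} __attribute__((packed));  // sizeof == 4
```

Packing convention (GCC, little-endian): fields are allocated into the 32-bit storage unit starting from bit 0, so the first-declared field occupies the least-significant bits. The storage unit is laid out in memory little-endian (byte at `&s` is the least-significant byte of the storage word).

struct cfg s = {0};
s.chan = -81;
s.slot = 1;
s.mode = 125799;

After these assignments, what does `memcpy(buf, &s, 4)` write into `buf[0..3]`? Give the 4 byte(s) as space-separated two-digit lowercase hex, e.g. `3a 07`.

af 8f b3 f5

chan (11b) val=-81 bits=0x7af at bit 0: 0x000007af
slot (4b) val=1 bits=0x1 at bit 11: 0x00000faf
mode (17b) val=125799 bits=0x1eb67 at bit 15: 0xf5b38faf
word = 0xf5b38faf → little-endian bytes:
  [0]=0xaf  [1]=0x8f  [2]=0xb3  [3]=0xf5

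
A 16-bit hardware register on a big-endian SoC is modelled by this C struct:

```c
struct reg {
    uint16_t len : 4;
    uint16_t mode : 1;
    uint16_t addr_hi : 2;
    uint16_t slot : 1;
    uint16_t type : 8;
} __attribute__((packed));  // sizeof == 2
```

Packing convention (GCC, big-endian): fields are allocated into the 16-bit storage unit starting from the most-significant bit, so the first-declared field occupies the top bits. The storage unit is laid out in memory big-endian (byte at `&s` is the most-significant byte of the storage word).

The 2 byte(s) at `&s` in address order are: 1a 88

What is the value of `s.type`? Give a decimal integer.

136

[0]=0x1a [1]=0x88 (big-endian) → word 0x1a88
len:4 @ bit 12 → (0x1a88>>12)&0xf = 0x1
mode:1 @ bit 11 → (0x1a88>>11)&0x1 = 0x1
addr_hi:2 @ bit 9 → (0x1a88>>9)&0x3 = 0x1
slot:1 @ bit 8 → (0x1a88>>8)&0x1 = 0x0
type:8 @ bit 0 → (0x1a88>>0)&0xff = 0x88  ←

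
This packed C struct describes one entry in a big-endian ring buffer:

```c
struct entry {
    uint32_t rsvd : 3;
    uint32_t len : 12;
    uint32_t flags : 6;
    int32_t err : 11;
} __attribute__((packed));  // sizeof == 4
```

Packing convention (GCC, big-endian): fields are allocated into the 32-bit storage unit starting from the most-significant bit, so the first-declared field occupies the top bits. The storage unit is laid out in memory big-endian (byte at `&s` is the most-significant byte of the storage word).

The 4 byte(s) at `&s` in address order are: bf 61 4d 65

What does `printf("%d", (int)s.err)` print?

[0]=0xbf [1]=0x61 [2]=0x4d [3]=0x65 (big-endian) → word 0xbf614d65
rsvd [29+:3] = (word>>29) & 0x7 = 5
len [17+:12] = (word>>17) & 0xfff = 4016
flags [11+:6] = (word>>11) & 0x3f = 41
err [0+:11] = (word>>0) & 0x7ff = 1381  ←
err signed 11b, MSB=1: 1381 - 2048 = -667

-667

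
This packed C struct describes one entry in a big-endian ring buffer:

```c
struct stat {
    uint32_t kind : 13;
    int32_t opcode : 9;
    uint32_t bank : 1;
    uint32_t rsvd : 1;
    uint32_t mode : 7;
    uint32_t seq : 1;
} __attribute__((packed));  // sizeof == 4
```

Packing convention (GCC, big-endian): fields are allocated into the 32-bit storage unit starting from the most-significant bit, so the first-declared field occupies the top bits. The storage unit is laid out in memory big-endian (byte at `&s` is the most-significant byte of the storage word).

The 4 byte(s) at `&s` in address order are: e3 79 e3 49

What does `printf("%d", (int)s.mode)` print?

[0]=0xe3 [1]=0x79 [2]=0xe3 [3]=0x49 (big-endian) → word 0xe379e349
kind:13 @ bit 19 → (0xe379e349>>19)&0x1fff = 0x1c6f
opcode:9 @ bit 10 → (0xe379e349>>10)&0x1ff = 0x78
bank:1 @ bit 9 → (0xe379e349>>9)&0x1 = 0x1
rsvd:1 @ bit 8 → (0xe379e349>>8)&0x1 = 0x1
mode:7 @ bit 1 → (0xe379e349>>1)&0x7f = 0x24  ←
seq:1 @ bit 0 → (0xe379e349>>0)&0x1 = 0x1

36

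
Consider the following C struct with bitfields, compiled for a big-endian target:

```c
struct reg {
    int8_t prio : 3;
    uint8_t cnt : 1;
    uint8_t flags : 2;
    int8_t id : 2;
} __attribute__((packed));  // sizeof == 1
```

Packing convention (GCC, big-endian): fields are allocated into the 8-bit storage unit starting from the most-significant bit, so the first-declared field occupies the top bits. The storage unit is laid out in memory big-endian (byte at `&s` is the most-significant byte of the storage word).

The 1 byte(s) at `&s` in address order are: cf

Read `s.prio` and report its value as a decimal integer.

[0]=0xcf (big-endian) → word 0xcf
prio [5+:3] = (word>>5) & 0x7 = 6  ←
cnt [4+:1] = (word>>4) & 0x1 = 0
flags [2+:2] = (word>>2) & 0x3 = 3
id [0+:2] = (word>>0) & 0x3 = 3
prio signed 3b, MSB=1: 6 - 8 = -2

-2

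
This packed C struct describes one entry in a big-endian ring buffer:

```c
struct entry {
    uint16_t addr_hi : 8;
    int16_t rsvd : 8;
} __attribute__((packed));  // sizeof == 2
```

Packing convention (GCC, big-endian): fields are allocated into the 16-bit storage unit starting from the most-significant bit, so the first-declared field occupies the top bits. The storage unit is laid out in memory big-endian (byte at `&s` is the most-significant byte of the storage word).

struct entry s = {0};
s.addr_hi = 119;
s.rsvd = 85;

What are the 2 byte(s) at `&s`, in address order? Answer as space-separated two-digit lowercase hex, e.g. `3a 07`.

77 55

addr_hi:8 = 119 → 0x77 << 8 → word 0x7700
rsvd:8 = 85 → 0x55 << 0 → word 0x7755
word = 0x7755 → big-endian bytes:
  [0]=0x77  [1]=0x55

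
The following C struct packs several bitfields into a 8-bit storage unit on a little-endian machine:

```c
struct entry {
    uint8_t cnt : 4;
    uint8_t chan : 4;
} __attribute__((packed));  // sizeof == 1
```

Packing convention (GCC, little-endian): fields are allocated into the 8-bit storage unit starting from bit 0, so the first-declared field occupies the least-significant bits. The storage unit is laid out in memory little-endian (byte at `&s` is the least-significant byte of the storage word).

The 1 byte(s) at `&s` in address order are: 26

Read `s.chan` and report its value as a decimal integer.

2

[0]=0x26 (little-endian) → word 0x26
cnt [0+:4] = (word>>0) & 0xf = 6
chan [4+:4] = (word>>4) & 0xf = 2  ←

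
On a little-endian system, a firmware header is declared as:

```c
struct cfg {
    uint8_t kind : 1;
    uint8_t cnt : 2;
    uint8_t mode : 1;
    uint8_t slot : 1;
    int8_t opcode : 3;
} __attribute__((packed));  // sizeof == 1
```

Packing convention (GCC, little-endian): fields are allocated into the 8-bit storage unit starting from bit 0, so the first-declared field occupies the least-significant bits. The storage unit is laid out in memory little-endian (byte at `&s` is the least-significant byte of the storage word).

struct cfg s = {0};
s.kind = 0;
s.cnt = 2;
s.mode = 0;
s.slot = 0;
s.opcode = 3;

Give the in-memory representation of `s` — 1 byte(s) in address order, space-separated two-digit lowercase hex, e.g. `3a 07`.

kind (1b) val=0 bits=0x0 at bit 0: 0x00
cnt (2b) val=2 bits=0x2 at bit 1: 0x04
mode (1b) val=0 bits=0x0 at bit 3: 0x04
slot (1b) val=0 bits=0x0 at bit 4: 0x04
opcode (3b) val=3 bits=0x3 at bit 5: 0x64
word = 0x64 → little-endian bytes:
  [0]=0x64

64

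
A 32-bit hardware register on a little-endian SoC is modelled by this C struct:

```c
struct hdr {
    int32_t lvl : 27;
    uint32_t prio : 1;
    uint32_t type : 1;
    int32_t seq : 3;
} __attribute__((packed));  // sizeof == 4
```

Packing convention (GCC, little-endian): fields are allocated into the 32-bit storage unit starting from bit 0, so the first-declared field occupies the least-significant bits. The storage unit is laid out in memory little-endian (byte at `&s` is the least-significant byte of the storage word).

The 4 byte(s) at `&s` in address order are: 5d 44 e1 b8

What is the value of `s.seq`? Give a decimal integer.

[0]=0x5d [1]=0x44 [2]=0xe1 [3]=0xb8 (little-endian) → word 0xb8e1445d
lvl:27 @ bit 0 → (0xb8e1445d>>0)&0x7ffffff = 0xe1445d
prio:1 @ bit 27 → (0xb8e1445d>>27)&0x1 = 0x1
type:1 @ bit 28 → (0xb8e1445d>>28)&0x1 = 0x1
seq:3 @ bit 29 → (0xb8e1445d>>29)&0x7 = 0x5  ←
seq signed 3b, MSB=1: 5 - 8 = -3

-3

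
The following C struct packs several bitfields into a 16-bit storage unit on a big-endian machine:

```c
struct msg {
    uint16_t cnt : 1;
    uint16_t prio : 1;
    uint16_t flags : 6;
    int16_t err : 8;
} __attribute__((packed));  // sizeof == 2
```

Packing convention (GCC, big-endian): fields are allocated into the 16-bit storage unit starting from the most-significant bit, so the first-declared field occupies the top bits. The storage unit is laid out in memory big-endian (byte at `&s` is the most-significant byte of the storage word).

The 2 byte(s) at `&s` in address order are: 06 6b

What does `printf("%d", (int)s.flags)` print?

6

[0]=0x06 [1]=0x6b (big-endian) → word 0x066b
cnt [15+:1] = (word>>15) & 0x1 = 0
prio [14+:1] = (word>>14) & 0x1 = 0
flags [8+:6] = (word>>8) & 0x3f = 6  ←
err [0+:8] = (word>>0) & 0xff = 107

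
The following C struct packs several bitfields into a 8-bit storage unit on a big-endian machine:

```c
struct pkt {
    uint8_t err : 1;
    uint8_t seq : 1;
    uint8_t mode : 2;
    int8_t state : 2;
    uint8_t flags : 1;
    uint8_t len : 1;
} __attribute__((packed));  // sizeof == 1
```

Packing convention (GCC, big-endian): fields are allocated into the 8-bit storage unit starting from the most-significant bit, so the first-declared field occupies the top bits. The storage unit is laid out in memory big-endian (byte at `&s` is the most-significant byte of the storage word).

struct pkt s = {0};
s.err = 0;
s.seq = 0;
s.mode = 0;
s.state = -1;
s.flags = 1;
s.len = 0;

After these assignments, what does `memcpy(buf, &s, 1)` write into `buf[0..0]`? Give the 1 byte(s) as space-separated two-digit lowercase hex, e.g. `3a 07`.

err:1 = 0 → 0x0 << 7 → word 0x00
seq:1 = 0 → 0x0 << 6 → word 0x00
mode:2 = 0 → 0x0 << 4 → word 0x00
state:2 = -1 → 0x3 << 2 → word 0x0c
flags:1 = 1 → 0x1 << 1 → word 0x0e
len:1 = 0 → 0x0 << 0 → word 0x0e
word = 0x0e → big-endian bytes:
  [0]=0x0e

0e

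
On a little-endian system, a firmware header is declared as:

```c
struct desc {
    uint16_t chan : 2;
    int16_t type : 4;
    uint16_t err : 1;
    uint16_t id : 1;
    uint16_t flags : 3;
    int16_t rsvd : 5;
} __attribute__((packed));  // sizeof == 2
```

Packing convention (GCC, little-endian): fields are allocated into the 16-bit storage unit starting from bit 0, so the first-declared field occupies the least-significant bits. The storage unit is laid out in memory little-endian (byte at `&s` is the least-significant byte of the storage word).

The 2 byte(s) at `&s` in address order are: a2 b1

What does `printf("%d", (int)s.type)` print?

[0]=0xa2 [1]=0xb1 (little-endian) → word 0xb1a2
chan:2 @ bit 0 → (0xb1a2>>0)&0x3 = 0x2
type:4 @ bit 2 → (0xb1a2>>2)&0xf = 0x8  ←
err:1 @ bit 6 → (0xb1a2>>6)&0x1 = 0x0
id:1 @ bit 7 → (0xb1a2>>7)&0x1 = 0x1
flags:3 @ bit 8 → (0xb1a2>>8)&0x7 = 0x1
rsvd:5 @ bit 11 → (0xb1a2>>11)&0x1f = 0x16
type signed 4b, MSB=1: 8 - 16 = -8

-8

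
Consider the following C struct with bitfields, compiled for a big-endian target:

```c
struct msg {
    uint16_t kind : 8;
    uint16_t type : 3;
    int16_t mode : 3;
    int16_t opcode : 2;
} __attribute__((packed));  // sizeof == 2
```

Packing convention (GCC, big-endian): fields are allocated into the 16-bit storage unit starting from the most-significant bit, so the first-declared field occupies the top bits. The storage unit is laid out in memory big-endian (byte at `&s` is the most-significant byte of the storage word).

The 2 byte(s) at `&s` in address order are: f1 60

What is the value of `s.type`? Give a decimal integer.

[0]=0xf1 [1]=0x60 (big-endian) → word 0xf160
kind [8+:8] = (word>>8) & 0xff = 241
type [5+:3] = (word>>5) & 0x7 = 3  ←
mode [2+:3] = (word>>2) & 0x7 = 0
opcode [0+:2] = (word>>0) & 0x3 = 0

3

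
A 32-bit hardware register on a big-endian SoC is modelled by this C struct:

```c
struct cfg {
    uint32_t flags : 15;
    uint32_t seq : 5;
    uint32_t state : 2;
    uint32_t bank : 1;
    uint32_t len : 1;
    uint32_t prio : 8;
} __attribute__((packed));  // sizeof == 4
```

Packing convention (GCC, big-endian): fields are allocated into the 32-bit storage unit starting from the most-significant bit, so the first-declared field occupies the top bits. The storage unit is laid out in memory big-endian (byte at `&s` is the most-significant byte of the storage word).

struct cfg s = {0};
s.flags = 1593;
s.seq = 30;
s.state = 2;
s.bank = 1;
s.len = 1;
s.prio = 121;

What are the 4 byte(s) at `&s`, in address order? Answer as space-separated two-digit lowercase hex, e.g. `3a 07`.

flags:15 = 1593 → 0x639 << 17 → word 0x0c720000
seq:5 = 30 → 0x1e << 12 → word 0x0c73e000
state:2 = 2 → 0x2 << 10 → word 0x0c73e800
bank:1 = 1 → 0x1 << 9 → word 0x0c73ea00
len:1 = 1 → 0x1 << 8 → word 0x0c73eb00
prio:8 = 121 → 0x79 << 0 → word 0x0c73eb79
word = 0x0c73eb79 → big-endian bytes:
  [0]=0x0c  [1]=0x73  [2]=0xeb  [3]=0x79

0c 73 eb 79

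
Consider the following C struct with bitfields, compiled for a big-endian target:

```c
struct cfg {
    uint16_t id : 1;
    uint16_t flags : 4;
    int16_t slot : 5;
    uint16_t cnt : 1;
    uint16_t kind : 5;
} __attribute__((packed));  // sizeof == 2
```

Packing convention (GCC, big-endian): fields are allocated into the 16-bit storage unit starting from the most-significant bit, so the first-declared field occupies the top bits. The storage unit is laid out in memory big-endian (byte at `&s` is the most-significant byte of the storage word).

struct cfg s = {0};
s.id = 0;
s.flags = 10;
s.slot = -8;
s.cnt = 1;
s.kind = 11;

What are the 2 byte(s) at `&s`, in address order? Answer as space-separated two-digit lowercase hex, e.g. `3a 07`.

56 2b

id:1 = 0 → 0x0 << 15 → word 0x0000
flags:4 = 10 → 0xa << 11 → word 0x5000
slot:5 = -8 → 0x18 << 6 → word 0x5600
cnt:1 = 1 → 0x1 << 5 → word 0x5620
kind:5 = 11 → 0xb << 0 → word 0x562b
word = 0x562b → big-endian bytes:
  [0]=0x56  [1]=0x2b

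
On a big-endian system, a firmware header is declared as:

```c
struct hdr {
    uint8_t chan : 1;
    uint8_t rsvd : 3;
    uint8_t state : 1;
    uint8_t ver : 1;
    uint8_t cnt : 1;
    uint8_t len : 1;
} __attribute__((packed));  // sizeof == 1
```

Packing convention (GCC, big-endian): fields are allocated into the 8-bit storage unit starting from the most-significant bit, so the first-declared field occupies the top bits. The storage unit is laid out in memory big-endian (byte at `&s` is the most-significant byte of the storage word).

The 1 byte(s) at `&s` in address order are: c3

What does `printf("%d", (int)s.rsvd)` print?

4

[0]=0xc3 (big-endian) → word 0xc3
chan [7+:1] = (word>>7) & 0x1 = 1
rsvd [4+:3] = (word>>4) & 0x7 = 4  ←
state [3+:1] = (word>>3) & 0x1 = 0
ver [2+:1] = (word>>2) & 0x1 = 0
cnt [1+:1] = (word>>1) & 0x1 = 1
len [0+:1] = (word>>0) & 0x1 = 1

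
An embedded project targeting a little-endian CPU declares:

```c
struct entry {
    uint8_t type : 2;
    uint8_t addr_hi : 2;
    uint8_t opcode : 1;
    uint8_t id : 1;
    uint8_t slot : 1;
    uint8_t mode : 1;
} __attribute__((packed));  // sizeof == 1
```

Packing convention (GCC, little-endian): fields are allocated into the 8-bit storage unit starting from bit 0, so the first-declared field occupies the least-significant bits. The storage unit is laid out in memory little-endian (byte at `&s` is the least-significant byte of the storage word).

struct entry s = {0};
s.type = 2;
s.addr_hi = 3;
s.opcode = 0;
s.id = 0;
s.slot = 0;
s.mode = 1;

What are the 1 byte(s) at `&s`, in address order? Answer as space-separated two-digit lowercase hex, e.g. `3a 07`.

8e

[0+:2] type=2 & 0x3 = 0x2; word=0x02
[2+:2] addr_hi=3 & 0x3 = 0x3; word=0x0e
[4+:1] opcode=0 & 0x1 = 0x0; word=0x0e
[5+:1] id=0 & 0x1 = 0x0; word=0x0e
[6+:1] slot=0 & 0x1 = 0x0; word=0x0e
[7+:1] mode=1 & 0x1 = 0x1; word=0x8e
word = 0x8e → little-endian bytes:
  [0]=0x8e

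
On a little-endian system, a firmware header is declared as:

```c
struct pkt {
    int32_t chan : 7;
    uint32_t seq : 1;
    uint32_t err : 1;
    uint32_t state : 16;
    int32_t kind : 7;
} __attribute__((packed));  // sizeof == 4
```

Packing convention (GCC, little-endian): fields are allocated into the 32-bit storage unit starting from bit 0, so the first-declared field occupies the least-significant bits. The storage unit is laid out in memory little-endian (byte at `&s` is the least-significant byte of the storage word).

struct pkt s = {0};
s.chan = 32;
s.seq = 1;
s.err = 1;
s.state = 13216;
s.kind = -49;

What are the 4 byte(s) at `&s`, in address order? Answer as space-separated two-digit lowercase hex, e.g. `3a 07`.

chan (7b) val=32 bits=0x20 at bit 0: 0x00000020
seq (1b) val=1 bits=0x1 at bit 7: 0x000000a0
err (1b) val=1 bits=0x1 at bit 8: 0x000001a0
state (16b) val=13216 bits=0x33a0 at bit 9: 0x006741a0
kind (7b) val=-49 bits=0x4f at bit 25: 0x9e6741a0
word = 0x9e6741a0 → little-endian bytes:
  [0]=0xa0  [1]=0x41  [2]=0x67  [3]=0x9e

a0 41 67 9e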